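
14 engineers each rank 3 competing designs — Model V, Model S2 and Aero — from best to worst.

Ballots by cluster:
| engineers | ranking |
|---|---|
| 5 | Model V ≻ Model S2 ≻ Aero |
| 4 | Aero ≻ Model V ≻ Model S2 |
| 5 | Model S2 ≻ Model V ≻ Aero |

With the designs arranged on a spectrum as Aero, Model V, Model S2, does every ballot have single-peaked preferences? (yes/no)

yes

Axis positions: Aero=1, Model V=2, Model S2=3.
Cluster 1 (peak Model V at position 2): ranking walks positions 2-3-1, expanding outward from the peak — single-peaked.
Cluster 2 (peak Aero at position 1): ranking walks positions 1-2-3, expanding outward from the peak — single-peaked.
Cluster 3 (peak Model S2 at position 3): ranking walks positions 3-2-1, expanding outward from the peak — single-peaked.
Every ranking is single-peaked on this axis.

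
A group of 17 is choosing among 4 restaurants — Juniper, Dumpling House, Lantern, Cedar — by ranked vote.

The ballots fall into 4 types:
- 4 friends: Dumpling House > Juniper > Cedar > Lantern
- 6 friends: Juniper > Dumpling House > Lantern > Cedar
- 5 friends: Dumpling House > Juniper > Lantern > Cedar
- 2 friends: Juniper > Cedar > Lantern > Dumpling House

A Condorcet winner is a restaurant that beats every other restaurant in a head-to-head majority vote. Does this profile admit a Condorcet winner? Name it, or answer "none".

Dumpling House

Pairwise majorities:
Juniper vs Dumpling House: Dumpling House, 9–8.
Juniper vs Lantern: Juniper wins 17–0.
Juniper–Cedar: Juniper 17–0.
Dumpling House vs Lantern: Dumpling House wins 15–2.
Dumpling House–Cedar: Dumpling House 15–2.
Lantern vs Cedar: Lantern, 11–6.
Only Dumpling House has no losses; Dumpling House is the Condorcet winner.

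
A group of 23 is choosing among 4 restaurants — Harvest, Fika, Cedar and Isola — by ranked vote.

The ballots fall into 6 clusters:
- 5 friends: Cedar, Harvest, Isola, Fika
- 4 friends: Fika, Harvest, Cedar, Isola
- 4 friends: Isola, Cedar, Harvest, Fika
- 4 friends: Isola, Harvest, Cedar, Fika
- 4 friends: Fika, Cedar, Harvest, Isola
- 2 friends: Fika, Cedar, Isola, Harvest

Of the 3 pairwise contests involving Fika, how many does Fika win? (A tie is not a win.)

Fika against each rival (23 friends):
Fika vs Harvest: Harvest wins 13–10.
Fika vs Cedar: Cedar wins 13–10.
Fika–Isola: Isola 13–10.
Fika beats no one; loses to Harvest, Cedar, Isola — 0 pairwise wins.

0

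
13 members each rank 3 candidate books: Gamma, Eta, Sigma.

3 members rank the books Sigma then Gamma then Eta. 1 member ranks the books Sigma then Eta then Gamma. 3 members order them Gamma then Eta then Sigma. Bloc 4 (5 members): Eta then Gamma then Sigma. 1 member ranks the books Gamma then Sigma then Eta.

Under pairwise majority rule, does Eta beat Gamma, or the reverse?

Gamma

Ballots ranking Eta above Gamma: 1 + 5 = 6.
Ballots ranking Gamma above Eta: 13 − 6 = 7.
Gamma wins the head-to-head 7–6.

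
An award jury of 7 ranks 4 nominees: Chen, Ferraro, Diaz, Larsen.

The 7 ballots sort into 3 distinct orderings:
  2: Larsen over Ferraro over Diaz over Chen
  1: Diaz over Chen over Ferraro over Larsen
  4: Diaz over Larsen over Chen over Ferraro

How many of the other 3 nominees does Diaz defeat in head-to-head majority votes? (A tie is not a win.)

3

Diaz against each rival (7 jurors):
Diaz vs Chen: 2+1+4 = 7 for Diaz, 0 for Chen — Diaz by 7–0.
Diaz–Ferraro: Diaz 5–2.
Diaz vs Larsen: 5 to 2, Diaz.
Diaz beats Chen, Ferraro, Larsen — 3 pairwise wins.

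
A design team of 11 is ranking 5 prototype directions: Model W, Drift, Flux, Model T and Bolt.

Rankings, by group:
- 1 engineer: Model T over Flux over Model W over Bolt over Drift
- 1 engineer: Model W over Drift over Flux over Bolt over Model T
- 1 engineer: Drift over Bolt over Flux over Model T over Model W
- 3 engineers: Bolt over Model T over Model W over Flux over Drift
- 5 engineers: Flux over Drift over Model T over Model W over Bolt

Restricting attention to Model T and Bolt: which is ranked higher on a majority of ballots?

Model T

Ballots ranking Model T above Bolt: 1 + 5 = 6.
Ballots ranking Bolt above Model T: 11 − 6 = 5.
Model T wins the head-to-head 6–5.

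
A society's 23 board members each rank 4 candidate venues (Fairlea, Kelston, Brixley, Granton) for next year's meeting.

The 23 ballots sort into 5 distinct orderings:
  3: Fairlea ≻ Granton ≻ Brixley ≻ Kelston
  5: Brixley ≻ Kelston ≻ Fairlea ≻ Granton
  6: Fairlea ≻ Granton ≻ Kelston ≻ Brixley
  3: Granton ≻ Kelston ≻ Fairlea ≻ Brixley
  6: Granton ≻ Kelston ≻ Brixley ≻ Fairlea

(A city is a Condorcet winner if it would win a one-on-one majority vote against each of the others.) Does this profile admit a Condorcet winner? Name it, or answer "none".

Pairwise majorities:
Fairlea vs Kelston: 3+6 = 9 for Fairlea, 14 for Kelston — Kelston by 14–9.
Fairlea vs Brixley: 3+6+3 = 12 for Fairlea, 11 for Brixley — Fairlea by 12–11.
Fairlea vs Granton: 3+5+6 = 14 for Fairlea, 9 for Granton — Fairlea by 14–9.
Kelston vs Brixley: Kelston is ranked higher on 6+3+6 = 15 ballots, Brixley on 8. Kelston wins 15–8.
Kelston vs Granton: Kelston is ranked higher on 5 ballots, Granton on 18. Granton wins 18–5.
Brixley vs Granton: 5 to 18, Granton.
Every city loses at least once (Fairlea loses to Kelston; Kelston loses to Granton; Brixley loses to Fairlea; Granton loses to Fairlea). The majority relation contains the cycle Fairlea → Granton → Kelston → Fairlea, so there is no Condorcet winner.

none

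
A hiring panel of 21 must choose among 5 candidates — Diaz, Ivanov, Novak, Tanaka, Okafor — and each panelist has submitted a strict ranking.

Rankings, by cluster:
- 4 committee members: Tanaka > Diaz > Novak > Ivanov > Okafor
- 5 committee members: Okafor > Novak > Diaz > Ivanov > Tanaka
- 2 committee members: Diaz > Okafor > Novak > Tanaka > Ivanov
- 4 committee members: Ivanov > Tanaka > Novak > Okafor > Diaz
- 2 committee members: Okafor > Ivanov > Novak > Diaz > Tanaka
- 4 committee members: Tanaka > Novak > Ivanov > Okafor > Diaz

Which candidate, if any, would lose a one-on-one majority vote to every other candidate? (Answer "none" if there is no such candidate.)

Pairwise majorities:
Diaz vs Ivanov: Diaz preferred on 4+5+2 = 11 ballots; Diaz wins 11–10.
Diaz vs Novak: 6 to 15, Novak.
Diaz vs Tanaka: Tanaka, 12–9.
Diaz vs Okafor: 6 to 15, Okafor.
Ivanov vs Novak: 4+2 = 6 for Ivanov, 15 for Novak — Novak by 15–6.
Ivanov vs Tanaka: Ivanov preferred on 5+4+2 = 11 ballots; Ivanov wins 11–10.
Ivanov–Okafor: Ivanov 12–9.
Novak vs Tanaka: 5+2+2 = 9 for Novak, 12 for Tanaka — Tanaka by 12–9.
Novak vs Okafor: Novak is ranked higher on 4+4+4 = 12 ballots, Okafor on 9. Novak wins 12–9.
Tanaka vs Okafor: 12 to 9, Tanaka.
No candidate is winless: Diaz beats Ivanov; Ivanov beats Tanaka; Novak beats Diaz; Tanaka beats Diaz; Okafor beats Diaz. There is no Condorcet loser.

none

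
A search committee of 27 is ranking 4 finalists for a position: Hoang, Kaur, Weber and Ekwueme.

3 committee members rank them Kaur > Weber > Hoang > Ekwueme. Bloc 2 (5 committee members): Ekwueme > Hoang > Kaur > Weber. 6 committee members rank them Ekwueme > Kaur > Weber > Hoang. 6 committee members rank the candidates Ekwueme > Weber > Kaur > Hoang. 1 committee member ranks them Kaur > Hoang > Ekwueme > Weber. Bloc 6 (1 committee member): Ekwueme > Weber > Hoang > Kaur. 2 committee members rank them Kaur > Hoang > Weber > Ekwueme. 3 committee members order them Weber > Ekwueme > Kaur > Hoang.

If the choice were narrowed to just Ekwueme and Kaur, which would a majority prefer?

Ballots ranking Ekwueme above Kaur: 5 + 6 + 6 + 1 + 3 = 21.
Ballots ranking Kaur above Ekwueme: 27 − 21 = 6.
Ekwueme wins the head-to-head 21–6.

Ekwueme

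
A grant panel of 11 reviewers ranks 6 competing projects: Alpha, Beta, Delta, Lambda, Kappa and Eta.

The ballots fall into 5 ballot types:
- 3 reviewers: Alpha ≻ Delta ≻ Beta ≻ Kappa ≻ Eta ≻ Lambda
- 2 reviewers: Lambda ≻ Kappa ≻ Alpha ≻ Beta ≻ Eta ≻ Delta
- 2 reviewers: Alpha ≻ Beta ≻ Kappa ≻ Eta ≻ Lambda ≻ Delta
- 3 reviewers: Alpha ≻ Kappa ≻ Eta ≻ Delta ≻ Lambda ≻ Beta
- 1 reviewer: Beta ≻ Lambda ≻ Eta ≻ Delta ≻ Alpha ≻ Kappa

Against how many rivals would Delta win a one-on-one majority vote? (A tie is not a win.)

2

Delta against each rival (11 reviewers):
Delta vs Alpha: 1 to 10, Alpha.
Delta vs Beta: Delta preferred on 3+3 = 6 ballots; Delta wins 6–5.
Delta vs Lambda: Delta wins 6–5.
Delta vs Kappa: 4 to 7, Kappa.
Delta vs Eta: 3 to 8, Eta.
Delta beats Beta, Lambda; loses to Alpha, Kappa, Eta — 2 pairwise wins.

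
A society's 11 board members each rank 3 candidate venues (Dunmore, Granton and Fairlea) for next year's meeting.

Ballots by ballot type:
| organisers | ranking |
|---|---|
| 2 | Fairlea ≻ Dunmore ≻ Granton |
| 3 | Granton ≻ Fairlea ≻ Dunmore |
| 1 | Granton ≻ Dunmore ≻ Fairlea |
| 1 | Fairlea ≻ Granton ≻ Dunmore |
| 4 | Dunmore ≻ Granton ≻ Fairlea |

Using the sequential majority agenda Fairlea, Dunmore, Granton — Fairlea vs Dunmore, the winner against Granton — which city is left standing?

Granton

Round 1: Fairlea vs Dunmore — 6–5, Fairlea advances.
Round 2: Fairlea vs Granton — 3–8, Granton advances.
Granton survives the agenda.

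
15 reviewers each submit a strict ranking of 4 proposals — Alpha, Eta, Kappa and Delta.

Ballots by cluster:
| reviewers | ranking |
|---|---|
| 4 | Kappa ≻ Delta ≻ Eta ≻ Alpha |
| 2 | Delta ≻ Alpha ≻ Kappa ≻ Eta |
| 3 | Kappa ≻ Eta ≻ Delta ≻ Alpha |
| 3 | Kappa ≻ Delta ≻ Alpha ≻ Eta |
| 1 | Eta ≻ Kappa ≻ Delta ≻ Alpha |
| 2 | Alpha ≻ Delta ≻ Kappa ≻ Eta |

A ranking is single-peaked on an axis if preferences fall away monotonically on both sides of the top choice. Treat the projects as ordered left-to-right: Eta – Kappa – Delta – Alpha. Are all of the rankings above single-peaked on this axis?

yes

Axis positions: Eta=1, Kappa=2, Delta=3, Alpha=4.
Cluster 1 (peak Kappa at position 2): ranking walks positions 2-3-1-4, expanding outward from the peak — single-peaked.
Cluster 2 (peak Delta at position 3): ranking walks positions 3-4-2-1, expanding outward from the peak — single-peaked.
Cluster 3 (peak Kappa at position 2): ranking walks positions 2-1-3-4, expanding outward from the peak — single-peaked.
Cluster 4 (peak Kappa at position 2): ranking walks positions 2-3-4-1, expanding outward from the peak — single-peaked.
Cluster 5 (peak Eta at position 1): ranking walks positions 1-2-3-4, expanding outward from the peak — single-peaked.
Cluster 6 (peak Alpha at position 4): ranking walks positions 4-3-2-1, expanding outward from the peak — single-peaked.
Every ranking is single-peaked on this axis.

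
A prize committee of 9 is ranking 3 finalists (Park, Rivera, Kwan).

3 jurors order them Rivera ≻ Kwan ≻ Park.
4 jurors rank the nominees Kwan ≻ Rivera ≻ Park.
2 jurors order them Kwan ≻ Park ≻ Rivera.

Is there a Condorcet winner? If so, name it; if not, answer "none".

Head-to-head results (9 jurors):
Park vs Rivera: Park preferred on 2 ballots; Rivera wins 7–2.
Park vs Kwan: 0 for Park, 9 for Kwan — Kwan by 9–0.
Rivera vs Kwan: 3 to 6, Kwan.
Kwan wins every pairwise contest, so Kwan is the Condorcet winner.

Kwan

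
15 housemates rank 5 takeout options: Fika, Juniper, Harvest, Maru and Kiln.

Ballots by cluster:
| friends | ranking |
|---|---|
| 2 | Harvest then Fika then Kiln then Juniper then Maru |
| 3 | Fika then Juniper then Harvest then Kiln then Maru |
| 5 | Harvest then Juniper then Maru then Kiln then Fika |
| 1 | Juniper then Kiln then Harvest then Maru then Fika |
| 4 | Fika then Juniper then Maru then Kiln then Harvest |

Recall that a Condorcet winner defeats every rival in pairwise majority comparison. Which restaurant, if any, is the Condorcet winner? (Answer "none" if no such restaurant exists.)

none

Check each pair by majority over 15 ballots:
Fika vs Juniper: Fika is ranked higher on 2+3+4 = 9 ballots, Juniper on 6. Fika wins 9–6.
Fika vs Harvest: Fika is ranked higher on 3+4 = 7 ballots, Harvest on 8. Harvest wins 8–7.
Fika vs Maru: Fika is ranked higher on 2+3+4 = 9 ballots, Maru on 6. Fika wins 9–6.
Fika vs Kiln: Fika preferred on 2+3+4 = 9 ballots; Fika wins 9–6.
Juniper vs Harvest: Juniper preferred on 3+1+4 = 8 ballots; Juniper wins 8–7.
Juniper vs Maru: 15 to 0, Juniper.
Juniper vs Kiln: Juniper is ranked higher on 3+5+1+4 = 13 ballots, Kiln on 2. Juniper wins 13–2.
Harvest vs Maru: Harvest preferred on 2+3+5+1 = 11 ballots; Harvest wins 11–4.
Harvest vs Kiln: Harvest preferred on 2+3+5 = 10 ballots; Harvest wins 10–5.
Maru vs Kiln: 5+4 = 9 for Maru, 6 for Kiln — Maru by 9–6.
Each restaurant drops at least one matchup (Fika loses to Harvest; Juniper loses to Fika; Harvest loses to Juniper; Maru loses to Fika; Kiln loses to Fika); the cycle Fika → Juniper → Harvest → Fika rules out a Condorcet winner.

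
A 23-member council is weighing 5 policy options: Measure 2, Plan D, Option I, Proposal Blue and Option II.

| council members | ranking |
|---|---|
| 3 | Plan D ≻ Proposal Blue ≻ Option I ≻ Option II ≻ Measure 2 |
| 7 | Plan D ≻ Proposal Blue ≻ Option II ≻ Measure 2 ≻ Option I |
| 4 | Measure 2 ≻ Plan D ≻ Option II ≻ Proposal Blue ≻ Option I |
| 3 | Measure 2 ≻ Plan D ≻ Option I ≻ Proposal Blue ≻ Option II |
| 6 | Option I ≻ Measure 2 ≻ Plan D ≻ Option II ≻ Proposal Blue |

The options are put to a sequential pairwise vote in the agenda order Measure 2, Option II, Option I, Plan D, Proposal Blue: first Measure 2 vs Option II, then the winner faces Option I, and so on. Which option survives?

Measure 2

Round 1: Measure 2 vs Option II — 13–10, Measure 2 advances.
Round 2: Measure 2 vs Option I — 14–9, Measure 2 advances.
Round 3: Measure 2 vs Plan D — 13–10, Measure 2 advances.
Round 4: Measure 2 vs Proposal Blue — 13–10, Measure 2 advances.
Measure 2 survives the agenda.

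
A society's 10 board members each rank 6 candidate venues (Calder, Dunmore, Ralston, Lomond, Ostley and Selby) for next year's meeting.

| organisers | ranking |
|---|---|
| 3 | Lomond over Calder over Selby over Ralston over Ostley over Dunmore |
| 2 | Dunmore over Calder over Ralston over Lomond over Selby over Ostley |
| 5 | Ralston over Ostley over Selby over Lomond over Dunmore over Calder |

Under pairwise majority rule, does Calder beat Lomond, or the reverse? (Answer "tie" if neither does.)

Ballots ranking Calder above Lomond: 2.
Ballots ranking Lomond above Calder: 10 − 2 = 8.
Lomond wins the head-to-head 8–2.

Lomond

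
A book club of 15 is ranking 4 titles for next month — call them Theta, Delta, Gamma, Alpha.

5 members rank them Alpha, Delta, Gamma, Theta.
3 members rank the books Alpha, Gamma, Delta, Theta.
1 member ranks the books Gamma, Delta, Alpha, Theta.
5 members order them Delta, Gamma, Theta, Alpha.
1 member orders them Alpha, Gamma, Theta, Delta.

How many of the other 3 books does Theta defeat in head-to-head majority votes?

Theta against each rival (15 members):
Theta–Delta: Delta 14–1.
Theta vs Gamma: 0 for Theta, 15 for Gamma — Gamma by 15–0.
Theta vs Alpha: 5 for Theta, 10 for Alpha — Alpha by 10–5.
Theta beats no one; loses to Delta, Gamma, Alpha — 0 pairwise wins.

0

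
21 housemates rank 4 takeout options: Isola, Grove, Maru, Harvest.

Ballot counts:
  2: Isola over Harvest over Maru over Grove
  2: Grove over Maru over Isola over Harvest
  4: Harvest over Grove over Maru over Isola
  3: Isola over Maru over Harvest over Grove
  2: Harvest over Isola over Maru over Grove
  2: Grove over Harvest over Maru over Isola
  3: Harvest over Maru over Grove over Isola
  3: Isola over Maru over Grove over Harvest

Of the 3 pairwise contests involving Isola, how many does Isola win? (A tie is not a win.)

Isola against each rival (21 friends):
Isola vs Grove: Grove, 11–10.
Isola vs Maru: Isola is ranked higher on 2+3+2+3 = 10 ballots, Maru on 11. Maru wins 11–10.
Isola vs Harvest: Isola is ranked higher on 2+2+3+3 = 10 ballots, Harvest on 11. Harvest wins 11–10.
Isola beats no one; loses to Grove, Maru, Harvest — 0 pairwise wins.

0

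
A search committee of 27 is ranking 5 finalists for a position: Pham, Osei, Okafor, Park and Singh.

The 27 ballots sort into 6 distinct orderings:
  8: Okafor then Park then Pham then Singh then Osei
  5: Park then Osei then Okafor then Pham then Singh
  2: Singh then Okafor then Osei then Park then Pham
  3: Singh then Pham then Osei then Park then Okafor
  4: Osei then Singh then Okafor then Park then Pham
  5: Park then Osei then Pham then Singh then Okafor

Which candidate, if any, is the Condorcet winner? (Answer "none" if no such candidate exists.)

Head-to-head results (27 committee members):
Pham vs Osei: 11 to 16, Osei.
Pham vs Okafor: 3+5 = 8 for Pham, 19 for Okafor — Okafor by 19–8.
Pham vs Park: 3 to 24, Park.
Pham vs Singh: Pham preferred on 8+5+5 = 18 ballots; Pham wins 18–9.
Osei vs Okafor: Osei is ranked higher on 5+3+4+5 = 17 ballots, Okafor on 10. Osei wins 17–10.
Osei vs Park: Osei preferred on 2+3+4 = 9 ballots; Park wins 18–9.
Osei vs Singh: Osei is ranked higher on 5+4+5 = 14 ballots, Singh on 13. Osei wins 14–13.
Okafor vs Park: Okafor preferred on 8+2+4 = 14 ballots; Okafor wins 14–13.
Okafor vs Singh: Okafor is ranked higher on 8+5 = 13 ballots, Singh on 14. Singh wins 14–13.
Park vs Singh: Park preferred on 8+5+5 = 18 ballots; Park wins 18–9.
No candidate is unbeaten: Pham loses to Osei; Osei loses to Park; Okafor loses to Osei; Park loses to Okafor; Singh loses to Pham. In particular Pham beats Singh beats Okafor beats Pham is a majority cycle — no Condorcet winner exists.

none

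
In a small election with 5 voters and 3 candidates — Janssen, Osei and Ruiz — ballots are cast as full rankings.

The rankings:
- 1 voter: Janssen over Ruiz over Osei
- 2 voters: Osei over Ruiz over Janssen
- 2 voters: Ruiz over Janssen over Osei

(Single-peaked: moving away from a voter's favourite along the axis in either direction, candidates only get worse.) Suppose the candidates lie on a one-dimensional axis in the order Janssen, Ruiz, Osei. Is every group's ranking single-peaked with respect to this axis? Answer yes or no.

Axis positions: Janssen=1, Ruiz=2, Osei=3.
Group 1 (peak Janssen at position 1): ranking walks positions 1-2-3, expanding outward from the peak — single-peaked.
Group 2 (peak Osei at position 3): ranking walks positions 3-2-1, expanding outward from the peak — single-peaked.
Group 3 (peak Ruiz at position 2): ranking walks positions 2-1-3, expanding outward from the peak — single-peaked.
Every ranking is single-peaked on this axis.

yes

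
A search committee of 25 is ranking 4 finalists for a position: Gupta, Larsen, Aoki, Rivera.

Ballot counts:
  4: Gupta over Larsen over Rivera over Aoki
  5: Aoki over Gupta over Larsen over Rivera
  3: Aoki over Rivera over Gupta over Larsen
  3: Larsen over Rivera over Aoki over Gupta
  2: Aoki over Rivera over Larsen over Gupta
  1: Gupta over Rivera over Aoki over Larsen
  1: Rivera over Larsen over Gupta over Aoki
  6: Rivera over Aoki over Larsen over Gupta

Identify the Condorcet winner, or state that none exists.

Check each pair by majority over 25 ballots:
Gupta vs Larsen: Gupta, 13–12.
Gupta–Aoki: Aoki 19–6.
Gupta–Rivera: Rivera 15–10.
Larsen vs Aoki: Aoki, 17–8.
Larsen vs Rivera: Rivera wins 13–12.
Aoki vs Rivera: Rivera, 15–10.
Only Rivera has no losses; Rivera is the Condorcet winner.

Rivera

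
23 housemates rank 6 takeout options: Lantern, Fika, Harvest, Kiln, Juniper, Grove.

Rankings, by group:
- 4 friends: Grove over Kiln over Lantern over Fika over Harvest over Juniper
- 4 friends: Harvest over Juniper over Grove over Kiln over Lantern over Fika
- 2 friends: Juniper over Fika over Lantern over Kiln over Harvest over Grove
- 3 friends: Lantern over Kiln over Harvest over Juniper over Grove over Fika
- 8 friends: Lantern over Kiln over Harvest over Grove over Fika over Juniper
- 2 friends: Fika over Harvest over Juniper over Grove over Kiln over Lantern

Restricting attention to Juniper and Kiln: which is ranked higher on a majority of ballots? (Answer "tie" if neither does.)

Ballots ranking Juniper above Kiln: 4 + 2 + 2 = 8.
Ballots ranking Kiln above Juniper: 23 − 8 = 15.
Kiln wins the head-to-head 15–8.

Kiln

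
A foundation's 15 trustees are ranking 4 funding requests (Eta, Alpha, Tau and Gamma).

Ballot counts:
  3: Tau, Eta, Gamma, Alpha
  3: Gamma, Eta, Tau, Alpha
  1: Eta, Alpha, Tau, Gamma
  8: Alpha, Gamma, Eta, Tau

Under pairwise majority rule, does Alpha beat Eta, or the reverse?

Ballots ranking Alpha above Eta: 8.
Ballots ranking Eta above Alpha: 15 − 8 = 7.
Alpha wins the head-to-head 8–7.

Alpha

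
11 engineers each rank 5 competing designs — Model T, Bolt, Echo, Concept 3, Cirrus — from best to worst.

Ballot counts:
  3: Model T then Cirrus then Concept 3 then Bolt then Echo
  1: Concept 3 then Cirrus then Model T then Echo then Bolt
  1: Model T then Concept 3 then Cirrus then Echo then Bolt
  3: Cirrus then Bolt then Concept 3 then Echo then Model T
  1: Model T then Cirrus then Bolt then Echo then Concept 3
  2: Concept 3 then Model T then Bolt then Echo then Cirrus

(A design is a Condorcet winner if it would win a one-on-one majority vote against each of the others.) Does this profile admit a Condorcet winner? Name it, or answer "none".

Check each pair by majority over 11 ballots:
Model T vs Bolt: Model T wins 8–3.
Model T–Echo: Model T 8–3.
Model T vs Concept 3: Concept 3, 6–5.
Model T–Cirrus: Model T 7–4.
Bolt vs Echo: 9 to 2, Bolt.
Bolt vs Concept 3: Concept 3 wins 7–4.
Bolt vs Cirrus: Cirrus, 9–2.
Echo–Concept 3: Concept 3 10–1.
Echo vs Cirrus: Cirrus wins 9–2.
Concept 3 vs Cirrus: 4 to 7, Cirrus.
Every design loses at least once (Model T loses to Concept 3; Bolt loses to Model T; Echo loses to Model T; Concept 3 loses to Cirrus; Cirrus loses to Model T). The majority relation contains the cycle Model T beats Cirrus beats Concept 3 beats Model T, so there is no Condorcet winner.

none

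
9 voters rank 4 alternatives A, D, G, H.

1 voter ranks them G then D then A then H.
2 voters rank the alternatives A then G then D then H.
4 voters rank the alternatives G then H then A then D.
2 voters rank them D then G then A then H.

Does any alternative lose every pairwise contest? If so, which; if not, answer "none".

Pairwise majorities:
A vs D: A wins 6–3.
A–G: G 7–2.
A vs H: A is ranked higher on 1+2+2 = 5 ballots, H on 4. A wins 5–4.
D vs G: 2 for D, 7 for G — G by 7–2.
D vs H: D preferred on 1+2+2 = 5 ballots; D wins 5–4.
G–H: G 9–0.
H loses to every other alternative — it is the Condorcet loser.

H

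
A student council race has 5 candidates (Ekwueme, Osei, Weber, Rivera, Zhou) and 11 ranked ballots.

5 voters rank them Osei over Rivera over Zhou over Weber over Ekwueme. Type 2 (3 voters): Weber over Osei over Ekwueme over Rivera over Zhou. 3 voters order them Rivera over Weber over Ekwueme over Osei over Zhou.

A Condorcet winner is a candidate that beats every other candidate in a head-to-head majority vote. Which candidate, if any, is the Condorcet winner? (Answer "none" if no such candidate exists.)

none

Head-to-head results (11 voters):
Ekwueme–Osei: Osei 8–3.
Ekwueme vs Weber: Weber wins 11–0.
Ekwueme vs Rivera: Rivera wins 8–3.
Ekwueme vs Zhou: Ekwueme, 6–5.
Osei vs Weber: 5 to 6, Weber.
Osei vs Rivera: Osei preferred on 5+3 = 8 ballots; Osei wins 8–3.
Osei–Zhou: Osei 11–0.
Weber vs Rivera: 3 for Weber, 8 for Rivera — Rivera by 8–3.
Weber vs Zhou: Weber, 6–5.
Rivera vs Zhou: 11 to 0, Rivera.
No candidate is unbeaten: Ekwueme loses to Osei; Osei loses to Weber; Weber loses to Rivera; Rivera loses to Osei; Zhou loses to Ekwueme. In particular Osei beats Rivera beats Weber beats Osei is a majority cycle — no Condorcet winner exists.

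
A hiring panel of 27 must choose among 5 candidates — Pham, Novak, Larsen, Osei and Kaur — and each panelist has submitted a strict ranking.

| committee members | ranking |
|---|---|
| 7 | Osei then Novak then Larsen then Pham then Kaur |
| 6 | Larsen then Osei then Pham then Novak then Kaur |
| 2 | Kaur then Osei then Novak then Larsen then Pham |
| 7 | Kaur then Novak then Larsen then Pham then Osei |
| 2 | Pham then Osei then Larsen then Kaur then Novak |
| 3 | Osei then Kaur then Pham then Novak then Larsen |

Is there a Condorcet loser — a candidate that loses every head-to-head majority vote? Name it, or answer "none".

none

Head-to-head results (27 committee members):
Pham vs Novak: Novak, 16–11.
Pham vs Larsen: Larsen, 22–5.
Pham–Osei: Osei 18–9.
Pham vs Kaur: Pham wins 15–12.
Novak vs Larsen: Novak wins 19–8.
Novak vs Osei: 7 to 20, Osei.
Novak vs Kaur: Kaur wins 14–13.
Larsen vs Osei: Osei, 14–13.
Larsen vs Kaur: Larsen, 15–12.
Osei vs Kaur: 18 to 9, Osei.
Each candidate has at least one pairwise win (Pham beats Kaur; Novak beats Pham; Larsen beats Pham; Osei beats Pham; Kaur beats Novak) — no Condorcet loser.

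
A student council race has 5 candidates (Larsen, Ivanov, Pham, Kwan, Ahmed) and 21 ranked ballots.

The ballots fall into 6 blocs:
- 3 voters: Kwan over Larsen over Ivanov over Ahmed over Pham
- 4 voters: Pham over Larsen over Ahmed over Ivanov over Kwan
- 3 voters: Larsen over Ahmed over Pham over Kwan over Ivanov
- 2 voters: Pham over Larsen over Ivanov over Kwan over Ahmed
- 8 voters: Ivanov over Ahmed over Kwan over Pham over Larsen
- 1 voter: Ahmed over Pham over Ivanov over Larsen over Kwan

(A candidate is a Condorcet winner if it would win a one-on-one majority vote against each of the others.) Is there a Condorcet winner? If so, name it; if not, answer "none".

none

Pairwise majorities:
Larsen vs Ivanov: Larsen preferred on 3+4+3+2 = 12 ballots; Larsen wins 12–9.
Larsen vs Pham: 3+3 = 6 for Larsen, 15 for Pham — Pham by 15–6.
Larsen vs Kwan: 10 to 11, Kwan.
Larsen vs Ahmed: Larsen is ranked higher on 3+4+3+2 = 12 ballots, Ahmed on 9. Larsen wins 12–9.
Ivanov vs Pham: 11 to 10, Ivanov.
Ivanov vs Kwan: 4+2+8+1 = 15 for Ivanov, 6 for Kwan — Ivanov by 15–6.
Ivanov vs Ahmed: Ivanov is ranked higher on 3+2+8 = 13 ballots, Ahmed on 8. Ivanov wins 13–8.
Pham vs Kwan: 10 to 11, Kwan.
Pham vs Ahmed: Pham is ranked higher on 4+2 = 6 ballots, Ahmed on 15. Ahmed wins 15–6.
Kwan vs Ahmed: Kwan preferred on 3+2 = 5 ballots; Ahmed wins 16–5.
No candidate is unbeaten: Larsen loses to Pham; Ivanov loses to Larsen; Pham loses to Ivanov; Kwan loses to Ivanov; Ahmed loses to Larsen. In particular Larsen beats Ivanov beats Pham beats Larsen is a majority cycle — no Condorcet winner exists.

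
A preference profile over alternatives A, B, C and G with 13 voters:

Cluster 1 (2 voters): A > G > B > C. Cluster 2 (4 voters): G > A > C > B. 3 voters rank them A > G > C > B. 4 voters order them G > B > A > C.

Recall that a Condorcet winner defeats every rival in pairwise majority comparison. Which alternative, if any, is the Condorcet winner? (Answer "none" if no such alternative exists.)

Pairwise majorities:
A vs B: A is ranked higher on 2+4+3 = 9 ballots, B on 4. A wins 9–4.
A–C: A 13–0.
A vs G: G, 8–5.
B–C: C 7–6.
B vs G: G, 13–0.
C vs G: C preferred on 0 ballots; G wins 13–0.
G wins every pairwise contest, so G is the Condorcet winner.

G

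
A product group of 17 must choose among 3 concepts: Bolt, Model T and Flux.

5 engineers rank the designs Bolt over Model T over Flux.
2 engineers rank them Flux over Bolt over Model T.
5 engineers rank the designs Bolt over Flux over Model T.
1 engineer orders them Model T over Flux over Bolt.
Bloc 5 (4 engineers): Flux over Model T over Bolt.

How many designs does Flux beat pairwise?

Flux against each rival (17 engineers):
Flux vs Bolt: Flux preferred on 2+1+4 = 7 ballots; Bolt wins 10–7.
Flux vs Model T: Flux is ranked higher on 2+5+4 = 11 ballots, Model T on 6. Flux wins 11–6.
Flux beats Model T; loses to Bolt — 1 pairwise win.

1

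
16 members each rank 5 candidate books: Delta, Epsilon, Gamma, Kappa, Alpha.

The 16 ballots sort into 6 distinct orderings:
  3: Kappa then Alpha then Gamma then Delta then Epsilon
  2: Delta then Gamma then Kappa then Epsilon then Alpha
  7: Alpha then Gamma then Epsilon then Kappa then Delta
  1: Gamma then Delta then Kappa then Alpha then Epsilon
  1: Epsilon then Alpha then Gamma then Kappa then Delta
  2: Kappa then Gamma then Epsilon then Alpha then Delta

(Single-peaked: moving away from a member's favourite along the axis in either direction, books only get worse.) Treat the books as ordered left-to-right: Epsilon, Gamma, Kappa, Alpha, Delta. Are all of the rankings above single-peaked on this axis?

Axis positions: Epsilon=1, Gamma=2, Kappa=3, Alpha=4, Delta=5.
Faction 1 (peak Kappa at position 3): ranking walks positions 3-4-2-5-1, expanding outward from the peak — single-peaked.
Faction 2: ranking walks positions 5-2-3-1-4; Gamma is ranked above Alpha even though Alpha lies between Gamma and the peak Delta on the axis — preferences dip and rise again. Not single-peaked.
Faction 3: ranking walks positions 4-2-1-3-5; Gamma is ranked above Kappa even though Kappa lies between Gamma and the peak Alpha on the axis — preferences dip and rise again. Not single-peaked.
Faction 4: ranking walks positions 2-5-3-4-1; Delta is ranked above Kappa even though Kappa lies between Delta and the peak Gamma on the axis — preferences dip and rise again. Not single-peaked.
Faction 5: ranking walks positions 1-4-2-3-5; Alpha is ranked above Gamma even though Gamma lies between Alpha and the peak Epsilon on the axis — preferences dip and rise again. Not single-peaked.
Faction 6 (peak Kappa at position 3): ranking walks positions 3-2-1-4-5, expanding outward from the peak — single-peaked.
Faction 2 violates single-peakedness, so the profile is not single-peaked on this axis.

no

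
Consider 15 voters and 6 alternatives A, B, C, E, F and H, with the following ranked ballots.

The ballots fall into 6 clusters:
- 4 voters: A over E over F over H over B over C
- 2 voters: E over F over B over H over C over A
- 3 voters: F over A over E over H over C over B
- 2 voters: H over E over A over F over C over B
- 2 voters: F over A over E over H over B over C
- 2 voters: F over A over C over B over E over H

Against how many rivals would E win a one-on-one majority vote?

E against each rival (15 voters):
E vs A: E preferred on 2+2 = 4 ballots; A wins 11–4.
E vs B: E wins 13–2.
E vs C: E preferred on 4+2+3+2+2 = 13 ballots; E wins 13–2.
E vs F: E wins 8–7.
E vs H: 13 to 2, E.
E beats B, C, F, H; loses to A — 4 pairwise wins.

4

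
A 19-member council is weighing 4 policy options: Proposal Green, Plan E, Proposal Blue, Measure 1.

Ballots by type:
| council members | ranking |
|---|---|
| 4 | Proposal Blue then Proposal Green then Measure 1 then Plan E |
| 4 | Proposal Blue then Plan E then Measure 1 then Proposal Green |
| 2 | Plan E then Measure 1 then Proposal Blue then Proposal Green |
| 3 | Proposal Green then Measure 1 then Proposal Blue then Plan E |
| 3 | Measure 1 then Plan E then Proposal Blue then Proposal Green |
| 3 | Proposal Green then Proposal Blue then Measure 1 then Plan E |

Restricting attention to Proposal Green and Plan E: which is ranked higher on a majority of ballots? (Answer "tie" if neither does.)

Proposal Green

Ballots ranking Proposal Green above Plan E: 4 + 3 + 3 = 10.
Ballots ranking Plan E above Proposal Green: 19 − 10 = 9.
Proposal Green wins the head-to-head 10–9.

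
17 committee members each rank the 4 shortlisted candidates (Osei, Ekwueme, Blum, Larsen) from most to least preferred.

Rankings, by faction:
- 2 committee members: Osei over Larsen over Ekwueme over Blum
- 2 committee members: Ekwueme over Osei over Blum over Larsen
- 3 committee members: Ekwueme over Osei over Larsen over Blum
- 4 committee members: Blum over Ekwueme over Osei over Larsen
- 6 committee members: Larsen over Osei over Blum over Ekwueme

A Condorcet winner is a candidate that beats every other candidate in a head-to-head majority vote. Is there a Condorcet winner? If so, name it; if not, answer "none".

Check each pair by majority over 17 ballots:
Osei vs Ekwueme: Osei preferred on 2+6 = 8 ballots; Ekwueme wins 9–8.
Osei vs Blum: 2+2+3+6 = 13 for Osei, 4 for Blum — Osei by 13–4.
Osei vs Larsen: 2+2+3+4 = 11 for Osei, 6 for Larsen — Osei by 11–6.
Ekwueme vs Blum: Ekwueme preferred on 2+2+3 = 7 ballots; Blum wins 10–7.
Ekwueme vs Larsen: Ekwueme preferred on 2+3+4 = 9 ballots; Ekwueme wins 9–8.
Blum vs Larsen: 6 to 11, Larsen.
No candidate is unbeaten: Osei loses to Ekwueme; Ekwueme loses to Blum; Blum loses to Osei; Larsen loses to Osei. In particular Osei beats Blum beats Ekwueme beats Osei is a majority cycle — no Condorcet winner exists.

none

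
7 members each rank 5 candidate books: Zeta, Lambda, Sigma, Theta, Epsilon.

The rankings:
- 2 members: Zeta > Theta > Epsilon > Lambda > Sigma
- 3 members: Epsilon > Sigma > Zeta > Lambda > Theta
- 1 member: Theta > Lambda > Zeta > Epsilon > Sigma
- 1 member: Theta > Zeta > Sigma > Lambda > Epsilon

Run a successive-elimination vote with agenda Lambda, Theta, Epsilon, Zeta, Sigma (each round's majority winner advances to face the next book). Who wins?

Round 1: Lambda vs Theta — 3–4, Theta advances.
Round 2: Theta vs Epsilon — 4–3, Theta advances.
Round 3: Theta vs Zeta — 2–5, Zeta advances.
Round 4: Zeta vs Sigma — 4–3, Zeta advances.
The agenda winner is Zeta.

Zeta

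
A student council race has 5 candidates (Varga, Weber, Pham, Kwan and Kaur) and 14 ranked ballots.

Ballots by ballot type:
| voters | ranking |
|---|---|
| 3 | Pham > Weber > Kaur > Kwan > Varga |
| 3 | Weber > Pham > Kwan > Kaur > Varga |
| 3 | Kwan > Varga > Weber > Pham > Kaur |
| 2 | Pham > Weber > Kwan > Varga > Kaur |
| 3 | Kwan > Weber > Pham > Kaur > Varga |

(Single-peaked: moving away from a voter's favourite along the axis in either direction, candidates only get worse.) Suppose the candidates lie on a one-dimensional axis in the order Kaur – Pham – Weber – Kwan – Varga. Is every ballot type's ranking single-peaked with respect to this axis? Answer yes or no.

Axis positions: Kaur=1, Pham=2, Weber=3, Kwan=4, Varga=5.
Ballot type 1 (peak Pham at position 2): ranking walks positions 2-3-1-4-5, expanding outward from the peak — single-peaked.
Ballot type 2 (peak Weber at position 3): ranking walks positions 3-2-4-1-5, expanding outward from the peak — single-peaked.
Ballot type 3 (peak Kwan at position 4): ranking walks positions 4-5-3-2-1, expanding outward from the peak — single-peaked.
Ballot type 4 (peak Pham at position 2): ranking walks positions 2-3-4-5-1, expanding outward from the peak — single-peaked.
Ballot type 5 (peak Kwan at position 4): ranking walks positions 4-3-2-1-5, expanding outward from the peak — single-peaked.
Every ranking is single-peaked on this axis.

yes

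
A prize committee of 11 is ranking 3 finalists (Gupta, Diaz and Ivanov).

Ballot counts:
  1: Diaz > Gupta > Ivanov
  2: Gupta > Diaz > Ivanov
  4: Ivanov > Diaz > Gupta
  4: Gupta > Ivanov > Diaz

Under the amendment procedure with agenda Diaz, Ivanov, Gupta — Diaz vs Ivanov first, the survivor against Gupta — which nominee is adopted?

Round 1: Diaz vs Ivanov — 3–8, Ivanov advances.
Round 2: Ivanov vs Gupta — 4–7, Gupta advances.
Gupta survives the agenda.

Gupta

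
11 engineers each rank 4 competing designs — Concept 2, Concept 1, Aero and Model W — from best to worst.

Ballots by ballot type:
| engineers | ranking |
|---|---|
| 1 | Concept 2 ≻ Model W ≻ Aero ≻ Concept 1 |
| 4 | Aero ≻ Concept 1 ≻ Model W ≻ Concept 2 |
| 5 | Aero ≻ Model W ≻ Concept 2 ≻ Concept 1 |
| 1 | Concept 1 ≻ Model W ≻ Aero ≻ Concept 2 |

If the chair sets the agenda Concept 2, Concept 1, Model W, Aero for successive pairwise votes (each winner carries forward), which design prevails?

Round 1: Concept 2 vs Concept 1 — 6–5, Concept 2 advances.
Round 2: Concept 2 vs Model W — 1–10, Model W advances.
Round 3: Model W vs Aero — 2–9, Aero advances.
Aero survives the agenda.

Aero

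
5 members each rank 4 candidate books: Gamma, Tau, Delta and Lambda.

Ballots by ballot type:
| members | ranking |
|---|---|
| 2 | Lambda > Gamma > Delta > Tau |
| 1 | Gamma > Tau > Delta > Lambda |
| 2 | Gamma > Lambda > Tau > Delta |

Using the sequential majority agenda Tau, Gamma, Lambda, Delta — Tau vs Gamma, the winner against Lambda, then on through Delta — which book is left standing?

Round 1: Tau vs Gamma — 0–5, Gamma advances.
Round 2: Gamma vs Lambda — 3–2, Gamma advances.
Round 3: Gamma vs Delta — 5–0, Gamma advances.
The agenda winner is Gamma.

Gamma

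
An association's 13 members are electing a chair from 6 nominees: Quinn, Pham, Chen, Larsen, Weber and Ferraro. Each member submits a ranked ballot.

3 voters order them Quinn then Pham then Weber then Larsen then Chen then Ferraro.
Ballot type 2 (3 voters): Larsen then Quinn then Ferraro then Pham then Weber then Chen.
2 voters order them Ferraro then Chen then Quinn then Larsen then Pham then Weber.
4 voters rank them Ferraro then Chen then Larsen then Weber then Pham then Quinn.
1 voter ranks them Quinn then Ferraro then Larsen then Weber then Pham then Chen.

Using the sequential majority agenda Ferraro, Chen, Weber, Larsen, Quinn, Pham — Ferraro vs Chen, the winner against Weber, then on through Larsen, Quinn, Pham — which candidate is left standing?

Quinn

Round 1: Ferraro vs Chen — 10–3, Ferraro advances.
Round 2: Ferraro vs Weber — 10–3, Ferraro advances.
Round 3: Ferraro vs Larsen — 7–6, Ferraro advances.
Round 4: Ferraro vs Quinn — 6–7, Quinn advances.
Round 5: Quinn vs Pham — 9–4, Quinn advances.
Quinn survives the agenda.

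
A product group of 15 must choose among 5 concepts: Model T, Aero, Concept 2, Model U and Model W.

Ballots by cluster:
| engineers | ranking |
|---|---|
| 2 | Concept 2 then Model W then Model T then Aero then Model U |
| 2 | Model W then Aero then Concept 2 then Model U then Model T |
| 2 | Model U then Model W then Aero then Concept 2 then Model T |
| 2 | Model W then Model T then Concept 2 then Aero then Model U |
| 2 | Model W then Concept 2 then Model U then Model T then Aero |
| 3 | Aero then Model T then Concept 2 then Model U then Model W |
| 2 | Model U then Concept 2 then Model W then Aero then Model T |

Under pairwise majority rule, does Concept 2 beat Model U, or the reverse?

Ballots ranking Concept 2 above Model U: 2 + 2 + 2 + 2 + 3 = 11.
Ballots ranking Model U above Concept 2: 15 − 11 = 4.
Concept 2 wins the head-to-head 11–4.

Concept 2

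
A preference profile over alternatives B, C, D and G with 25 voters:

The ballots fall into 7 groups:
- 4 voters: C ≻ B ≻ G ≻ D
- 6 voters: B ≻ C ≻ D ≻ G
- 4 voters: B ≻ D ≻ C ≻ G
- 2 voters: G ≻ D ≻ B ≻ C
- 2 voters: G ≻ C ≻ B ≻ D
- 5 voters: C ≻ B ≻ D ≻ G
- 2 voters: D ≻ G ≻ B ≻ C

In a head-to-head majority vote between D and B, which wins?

Ballots ranking D above B: 2 + 2 = 4.
Ballots ranking B above D: 25 − 4 = 21.
B wins the head-to-head 21–4.

B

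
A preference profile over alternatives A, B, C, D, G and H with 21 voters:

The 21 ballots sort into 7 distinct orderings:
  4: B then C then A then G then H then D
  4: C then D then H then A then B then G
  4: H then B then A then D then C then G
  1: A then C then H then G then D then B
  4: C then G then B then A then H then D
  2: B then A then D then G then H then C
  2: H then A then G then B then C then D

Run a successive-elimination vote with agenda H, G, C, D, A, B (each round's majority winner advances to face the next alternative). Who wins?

B

Round 1: H vs G — 11–10, H advances.
Round 2: H vs C — 8–13, C advances.
Round 3: C vs D — 15–6, C advances.
Round 4: C vs A — 12–9, C advances.
Round 5: C vs B — 9–12, B advances.
The agenda winner is B.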